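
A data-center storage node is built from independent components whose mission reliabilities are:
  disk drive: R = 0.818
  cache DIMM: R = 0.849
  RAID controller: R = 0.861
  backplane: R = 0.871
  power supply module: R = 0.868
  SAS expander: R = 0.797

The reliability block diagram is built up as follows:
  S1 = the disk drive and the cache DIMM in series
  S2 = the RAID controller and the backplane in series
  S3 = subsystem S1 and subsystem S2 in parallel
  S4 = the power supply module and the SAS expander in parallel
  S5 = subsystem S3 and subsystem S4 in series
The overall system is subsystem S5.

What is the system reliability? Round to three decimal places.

Series (disk drive and cache DIMM): 0.81800 × 0.84900 = 0.69448
Series (RAID controller and backplane): 0.86100 × 0.87100 = 0.74993
Parallel ([0.69448] and [0.74993]): 1 − (1 − 0.69448)(1 − 0.74993) = 0.92360
Parallel (power supply module and SAS expander): 1 − (1 − 0.86800)(1 − 0.79700) = 0.97320
Series ([0.92360] and [0.97320]): 0.92360 × 0.97320 = 0.899

0.899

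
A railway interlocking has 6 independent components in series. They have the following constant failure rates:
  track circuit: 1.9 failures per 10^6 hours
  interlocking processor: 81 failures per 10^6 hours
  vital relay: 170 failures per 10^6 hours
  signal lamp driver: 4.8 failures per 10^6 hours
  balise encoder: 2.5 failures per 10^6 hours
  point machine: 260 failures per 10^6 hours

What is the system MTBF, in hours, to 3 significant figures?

Series of exponential components: λ_sys = Σ λ_i
λ_sys = 0.0000019 + 0.000081 + 0.00017 + 0.0000048 + 0.0000025 + 0.00026 = 5.2020e-04 /h
MTBF = 1 / λ_sys = 1920 h

1920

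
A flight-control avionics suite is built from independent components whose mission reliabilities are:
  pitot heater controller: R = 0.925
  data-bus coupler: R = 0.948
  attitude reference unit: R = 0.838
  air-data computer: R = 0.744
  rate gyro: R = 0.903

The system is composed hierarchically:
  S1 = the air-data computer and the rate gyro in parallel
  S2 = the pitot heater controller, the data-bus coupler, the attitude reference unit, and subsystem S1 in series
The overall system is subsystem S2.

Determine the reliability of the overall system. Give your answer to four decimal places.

Parallel (air-data computer and rate gyro): 1 − (1 − 0.744000)(1 − 0.903000) = 0.975168
Series (pitot heater controller, data-bus coupler, attitude reference unit, and [0.975168]): 0.925000 × 0.948000 × 0.838000 × 0.975168 = 0.7166

0.7166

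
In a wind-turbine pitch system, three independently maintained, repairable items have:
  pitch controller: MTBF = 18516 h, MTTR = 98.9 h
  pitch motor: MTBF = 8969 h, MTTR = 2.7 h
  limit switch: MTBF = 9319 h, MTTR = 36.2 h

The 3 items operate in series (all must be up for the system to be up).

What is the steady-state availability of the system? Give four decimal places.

A(pitch controller) = MTBF/(MTBF+MTTR) = 18516/(18516+98.9) = 0.994687
A(pitch motor) = MTBF/(MTBF+MTTR) = 8969/(8969+2.7) = 0.999699
A(limit switch) = MTBF/(MTBF+MTTR) = 9319/(9319+36.2) = 0.996130
Series availability: 0.994687 × 0.999699 × 0.996130 = 0.9905

0.9905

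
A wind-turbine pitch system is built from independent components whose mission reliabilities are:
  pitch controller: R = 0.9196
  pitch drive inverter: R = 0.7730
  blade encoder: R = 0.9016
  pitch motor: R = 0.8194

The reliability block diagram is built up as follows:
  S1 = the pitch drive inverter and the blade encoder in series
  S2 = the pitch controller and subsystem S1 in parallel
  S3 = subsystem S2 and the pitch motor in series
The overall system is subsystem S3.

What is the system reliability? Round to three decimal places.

Series (pitch drive inverter and blade encoder): 0.77300 × 0.90160 = 0.69694
Parallel (pitch controller and [0.69694]): 1 − (1 − 0.91960)(1 − 0.69694) = 0.97563
Series ([0.97563] and pitch motor): 0.97563 × 0.81940 = 0.799

0.799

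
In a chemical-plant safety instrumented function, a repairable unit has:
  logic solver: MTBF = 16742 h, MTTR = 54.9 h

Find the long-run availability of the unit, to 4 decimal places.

A(logic solver) = MTBF/(MTBF+MTTR) = 16742/(16742+54.9) = 0.9967

0.9967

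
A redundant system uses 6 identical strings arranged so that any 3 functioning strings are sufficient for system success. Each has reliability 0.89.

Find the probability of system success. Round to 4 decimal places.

0.9982

R = Σ_{i=3}^{6} C(6,i) p^i (1−p)^{6−i} with p = 0.89
C(6,3)·0.89^3·0.11^3 = 0.018766
C(6,4)·0.89^4·0.11^2 = 0.113877
C(6,5)·0.89^5·0.11^1 = 0.368548
C(6,6)·0.89^6·0.11^0 = 0.496981
Sum = 0.9982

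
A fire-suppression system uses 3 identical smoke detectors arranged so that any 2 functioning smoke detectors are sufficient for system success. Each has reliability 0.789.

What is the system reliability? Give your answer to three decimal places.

0.885

R = Σ_{i=2}^{3} C(3,i) p^i (1−p)^{3−i} with p = 0.789
C(3,2)·0.789^2·0.211^1 = 0.39406
C(3,3)·0.789^3·0.211^0 = 0.49117
Sum = 0.885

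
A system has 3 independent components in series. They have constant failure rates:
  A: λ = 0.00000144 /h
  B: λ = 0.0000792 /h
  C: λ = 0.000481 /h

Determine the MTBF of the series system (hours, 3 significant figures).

Series of exponential components: λ_sys = Σ λ_i
λ_sys = 0.00000144 + 0.0000792 + 0.000481 = 5.6164e-04 /h
MTBF = 1 / λ_sys = 1780 h

1780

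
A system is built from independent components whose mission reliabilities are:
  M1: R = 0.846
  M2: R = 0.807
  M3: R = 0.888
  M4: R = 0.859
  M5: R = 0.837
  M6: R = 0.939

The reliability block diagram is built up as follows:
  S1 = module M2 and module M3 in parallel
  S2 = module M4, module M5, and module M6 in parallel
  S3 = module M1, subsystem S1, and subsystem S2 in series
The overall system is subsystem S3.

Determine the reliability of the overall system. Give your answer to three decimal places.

0.827

Parallel (M2 and M3): 1 − (1 − 0.80700)(1 − 0.88800) = 0.97838
Parallel (M4, M5, and M6): 1 − (1 − 0.85900)(1 − 0.83700)(1 − 0.93900) = 0.99860
Series (M1, [0.97838], and [0.99860]): 0.84600 × 0.97838 × 0.99860 = 0.827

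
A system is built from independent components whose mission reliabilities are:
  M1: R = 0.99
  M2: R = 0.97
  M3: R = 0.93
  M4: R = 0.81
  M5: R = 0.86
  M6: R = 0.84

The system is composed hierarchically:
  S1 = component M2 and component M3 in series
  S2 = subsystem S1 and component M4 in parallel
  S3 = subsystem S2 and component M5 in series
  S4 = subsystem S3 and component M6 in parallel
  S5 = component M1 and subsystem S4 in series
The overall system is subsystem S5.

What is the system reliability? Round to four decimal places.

Series (M2 and M3): 0.970000 × 0.930000 = 0.902100
Parallel ([0.902100] and M4): 1 − (1 − 0.902100)(1 − 0.810000) = 0.981399
Series ([0.981399] and M5): 0.981399 × 0.860000 = 0.844003
Parallel ([0.844003] and M6): 1 − (1 − 0.844003)(1 − 0.840000) = 0.975040
Series (M1 and [0.975040]): 0.990000 × 0.975040 = 0.9653

0.9653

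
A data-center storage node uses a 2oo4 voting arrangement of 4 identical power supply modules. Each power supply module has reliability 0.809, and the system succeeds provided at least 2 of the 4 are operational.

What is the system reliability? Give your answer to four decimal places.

0.9761

R = Σ_{i=2}^{4} C(4,i) p^i (1−p)^{4−i} with p = 0.809
C(4,2)·0.809^2·0.191^2 = 0.143257
C(4,3)·0.809^3·0.191^1 = 0.404519
C(4,4)·0.809^4·0.191^0 = 0.428345
Sum = 0.9761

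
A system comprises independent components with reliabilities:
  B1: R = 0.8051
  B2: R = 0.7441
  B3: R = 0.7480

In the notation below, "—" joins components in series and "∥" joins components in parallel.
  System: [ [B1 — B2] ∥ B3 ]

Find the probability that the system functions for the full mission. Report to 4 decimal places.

0.8990

Series (B1 and B2): 0.805100 × 0.744100 = 0.599075
Parallel ([0.599075] and B3): 1 − (1 − 0.599075)(1 − 0.748000) = 0.8990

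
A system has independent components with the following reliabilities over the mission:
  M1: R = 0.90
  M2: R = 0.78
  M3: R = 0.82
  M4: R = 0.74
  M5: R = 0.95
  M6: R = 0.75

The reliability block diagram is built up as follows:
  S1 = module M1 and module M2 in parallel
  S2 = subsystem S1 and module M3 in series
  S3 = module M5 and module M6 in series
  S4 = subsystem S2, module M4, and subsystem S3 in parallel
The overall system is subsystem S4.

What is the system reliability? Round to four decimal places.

Parallel (M1 and M2): 1 − (1 − 0.900000)(1 − 0.780000) = 0.978000
Series ([0.978000] and M3): 0.978000 × 0.820000 = 0.801960
Series (M5 and M6): 0.950000 × 0.750000 = 0.712500
Parallel ([0.801960], M4, and [0.712500]): 1 − (1 − 0.801960)(1 − 0.740000)(1 − 0.712500) = 0.9852

0.9852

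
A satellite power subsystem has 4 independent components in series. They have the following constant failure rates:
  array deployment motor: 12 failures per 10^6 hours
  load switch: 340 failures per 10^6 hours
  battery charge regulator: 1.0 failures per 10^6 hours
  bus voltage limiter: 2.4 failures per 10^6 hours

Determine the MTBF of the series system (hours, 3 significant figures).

2810

Series of exponential components: λ_sys = Σ λ_i
λ_sys = 0.000012 + 0.00034 + 0.0000010 + 0.0000024 = 3.5540e-04 /h
MTBF = 1 / λ_sys = 2810 h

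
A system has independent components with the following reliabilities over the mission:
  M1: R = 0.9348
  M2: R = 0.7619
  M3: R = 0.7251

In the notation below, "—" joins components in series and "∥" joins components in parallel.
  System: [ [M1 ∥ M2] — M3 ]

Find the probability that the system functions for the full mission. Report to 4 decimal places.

0.7138

Parallel (M1 and M2): 1 − (1 − 0.934800)(1 − 0.761900) = 0.984476
Series ([0.984476] and M3): 0.984476 × 0.725100 = 0.7138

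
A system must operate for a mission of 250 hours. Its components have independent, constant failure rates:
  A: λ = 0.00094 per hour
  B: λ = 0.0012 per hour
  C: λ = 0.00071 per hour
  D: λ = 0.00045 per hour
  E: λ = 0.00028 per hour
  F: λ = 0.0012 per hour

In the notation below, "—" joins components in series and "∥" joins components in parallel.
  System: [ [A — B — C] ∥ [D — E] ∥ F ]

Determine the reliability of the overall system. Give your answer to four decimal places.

0.9780

R(A) = exp(−0.00094 × 250) = 0.790571
R(B) = exp(−0.0012 × 250) = 0.740818
R(C) = exp(−0.00071 × 250) = 0.837361
R(D) = exp(−0.00045 × 250) = 0.893597
R(E) = exp(−0.00028 × 250) = 0.932394
R(F) = exp(−0.0012 × 250) = 0.740818
Series (A, B, and C): 0.790571 × 0.740818 × 0.837361 = 0.490417
Series (D and E): 0.893597 × 0.932394 = 0.833184
Parallel ([0.490417], [0.833184], and F): 1 − (1 − 0.490417)(1 − 0.833184)(1 − 0.740818) = 0.9780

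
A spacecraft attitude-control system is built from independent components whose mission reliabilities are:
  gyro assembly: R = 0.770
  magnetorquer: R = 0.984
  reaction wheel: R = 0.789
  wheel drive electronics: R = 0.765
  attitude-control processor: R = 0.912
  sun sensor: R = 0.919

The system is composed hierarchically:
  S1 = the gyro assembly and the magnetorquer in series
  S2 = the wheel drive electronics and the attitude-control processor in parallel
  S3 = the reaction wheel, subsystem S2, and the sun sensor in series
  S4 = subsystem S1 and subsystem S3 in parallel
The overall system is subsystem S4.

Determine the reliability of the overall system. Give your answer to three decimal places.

Series (gyro assembly and magnetorquer): 0.77000 × 0.98400 = 0.75768
Parallel (wheel drive electronics and attitude-control processor): 1 − (1 − 0.76500)(1 − 0.91200) = 0.97932
Series (reaction wheel, [0.97932], and sun sensor): 0.78900 × 0.97932 × 0.91900 = 0.71010
Parallel ([0.75768] and [0.71010]): 1 − (1 − 0.75768)(1 − 0.71010) = 0.930

0.930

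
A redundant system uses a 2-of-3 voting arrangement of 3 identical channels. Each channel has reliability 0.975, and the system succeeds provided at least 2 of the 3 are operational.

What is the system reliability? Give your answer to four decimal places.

R = Σ_{i=2}^{3} C(3,i) p^i (1−p)^{3−i} with p = 0.975
C(3,2)·0.975^2·0.025^1 = 0.071297
C(3,3)·0.975^3·0.025^0 = 0.926859
Sum = 0.9982

0.9982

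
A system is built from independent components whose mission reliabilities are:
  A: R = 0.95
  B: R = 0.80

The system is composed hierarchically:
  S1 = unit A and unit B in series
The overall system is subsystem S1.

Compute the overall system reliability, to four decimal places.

Series (A and B): 0.950000 × 0.800000 = 0.7600

0.7600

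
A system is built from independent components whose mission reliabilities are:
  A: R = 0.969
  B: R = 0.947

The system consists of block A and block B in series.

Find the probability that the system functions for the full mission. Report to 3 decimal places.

0.918

Series (A and B): 0.96900 × 0.94700 = 0.918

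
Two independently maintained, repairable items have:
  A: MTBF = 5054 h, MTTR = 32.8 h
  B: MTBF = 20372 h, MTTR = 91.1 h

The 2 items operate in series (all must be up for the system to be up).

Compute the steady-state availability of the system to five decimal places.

0.98913

A(A) = MTBF/(MTBF+MTTR) = 5054/(5054+32.8) = 0.993552
A(B) = MTBF/(MTBF+MTTR) = 20372/(20372+91.1) = 0.995548
Series availability: 0.993552 × 0.995548 = 0.98913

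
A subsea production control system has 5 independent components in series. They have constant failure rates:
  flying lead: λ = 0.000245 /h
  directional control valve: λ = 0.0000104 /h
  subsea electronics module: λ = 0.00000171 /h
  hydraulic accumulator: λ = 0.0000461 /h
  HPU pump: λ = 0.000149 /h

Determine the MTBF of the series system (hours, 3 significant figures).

2210

Series of exponential components: λ_sys = Σ λ_i
λ_sys = 0.000245 + 0.0000104 + 0.00000171 + 0.0000461 + 0.000149 = 4.5221e-04 /h
MTBF = 1 / λ_sys = 2210 h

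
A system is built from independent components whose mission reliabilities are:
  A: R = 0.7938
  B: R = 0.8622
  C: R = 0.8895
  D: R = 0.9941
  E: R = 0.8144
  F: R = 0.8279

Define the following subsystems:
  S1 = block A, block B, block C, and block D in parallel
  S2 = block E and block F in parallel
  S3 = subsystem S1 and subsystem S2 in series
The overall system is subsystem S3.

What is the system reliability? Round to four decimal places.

Parallel (A, B, C, and D): 1 − (1 − 0.793800)(1 − 0.862200)(1 − 0.889500)(1 − 0.994100) = 0.999981
Parallel (E and F): 1 − (1 − 0.814400)(1 − 0.827900) = 0.968058
Series ([0.999981] and [0.968058]): 0.999981 × 0.968058 = 0.9680

0.9680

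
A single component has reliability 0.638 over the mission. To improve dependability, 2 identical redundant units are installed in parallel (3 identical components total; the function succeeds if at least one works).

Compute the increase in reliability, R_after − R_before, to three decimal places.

R_before = 0.638
R_after = 1 − (1 − 0.638)^3 = 0.953
ΔR = 0.953 − 0.638 = 0.315

0.315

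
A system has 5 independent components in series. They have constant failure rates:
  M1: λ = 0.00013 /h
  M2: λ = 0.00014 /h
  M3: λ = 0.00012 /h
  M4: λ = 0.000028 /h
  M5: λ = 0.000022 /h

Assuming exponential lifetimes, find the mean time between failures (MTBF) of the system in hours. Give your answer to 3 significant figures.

Series of exponential components: λ_sys = Σ λ_i
λ_sys = 0.00013 + 0.00014 + 0.00012 + 0.000028 + 0.000022 = 4.4000e-04 /h
MTBF = 1 / λ_sys = 2270 h

2270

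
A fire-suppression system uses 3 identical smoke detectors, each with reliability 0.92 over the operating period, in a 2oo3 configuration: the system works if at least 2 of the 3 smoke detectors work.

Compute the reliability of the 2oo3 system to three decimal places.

R = Σ_{i=2}^{3} C(3,i) p^i (1−p)^{3−i} with p = 0.92
C(3,2)·0.92^2·0.08^1 = 0.20314
C(3,3)·0.92^3·0.08^0 = 0.77869
Sum = 0.982

0.982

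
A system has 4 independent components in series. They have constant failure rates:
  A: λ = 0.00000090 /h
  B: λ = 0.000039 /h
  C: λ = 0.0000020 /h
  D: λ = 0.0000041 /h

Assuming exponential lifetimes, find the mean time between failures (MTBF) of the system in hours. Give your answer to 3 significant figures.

Series of exponential components: λ_sys = Σ λ_i
λ_sys = 0.00000090 + 0.000039 + 0.0000020 + 0.0000041 = 4.6000e-05 /h
MTBF = 1 / λ_sys = 21700 h

21700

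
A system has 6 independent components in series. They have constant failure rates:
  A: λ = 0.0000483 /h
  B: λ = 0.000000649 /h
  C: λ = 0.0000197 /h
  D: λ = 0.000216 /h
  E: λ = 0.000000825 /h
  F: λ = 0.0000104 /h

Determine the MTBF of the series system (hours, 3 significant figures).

Series of exponential components: λ_sys = Σ λ_i
λ_sys = 0.0000483 + 0.000000649 + 0.0000197 + 0.000216 + 0.000000825 + 0.0000104 = 2.9587e-04 /h
MTBF = 1 / λ_sys = 3380 h

3380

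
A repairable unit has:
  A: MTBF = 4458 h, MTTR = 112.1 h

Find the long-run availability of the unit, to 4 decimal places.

A(A) = MTBF/(MTBF+MTTR) = 4458/(4458+112.1) = 0.9755

0.9755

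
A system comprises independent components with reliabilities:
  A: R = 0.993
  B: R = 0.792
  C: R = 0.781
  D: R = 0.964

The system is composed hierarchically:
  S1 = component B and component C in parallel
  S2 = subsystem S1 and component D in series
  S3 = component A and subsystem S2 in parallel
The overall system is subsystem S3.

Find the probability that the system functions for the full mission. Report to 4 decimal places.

Parallel (B and C): 1 − (1 − 0.792000)(1 − 0.781000) = 0.954448
Series ([0.954448] and D): 0.954448 × 0.964000 = 0.920088
Parallel (A and [0.920088]): 1 − (1 − 0.993000)(1 − 0.920088) = 0.9994

0.9994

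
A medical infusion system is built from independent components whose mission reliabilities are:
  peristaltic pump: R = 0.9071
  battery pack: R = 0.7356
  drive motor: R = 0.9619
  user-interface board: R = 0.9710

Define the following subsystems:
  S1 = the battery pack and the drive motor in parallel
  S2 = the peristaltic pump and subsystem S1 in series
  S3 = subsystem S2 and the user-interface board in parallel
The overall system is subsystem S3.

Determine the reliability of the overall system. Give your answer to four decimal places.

0.9970

Parallel (battery pack and drive motor): 1 − (1 − 0.735600)(1 − 0.961900) = 0.989926
Series (peristaltic pump and [0.989926]): 0.907100 × 0.989926 = 0.897962
Parallel ([0.897962] and user-interface board): 1 − (1 − 0.897962)(1 − 0.971000) = 0.9970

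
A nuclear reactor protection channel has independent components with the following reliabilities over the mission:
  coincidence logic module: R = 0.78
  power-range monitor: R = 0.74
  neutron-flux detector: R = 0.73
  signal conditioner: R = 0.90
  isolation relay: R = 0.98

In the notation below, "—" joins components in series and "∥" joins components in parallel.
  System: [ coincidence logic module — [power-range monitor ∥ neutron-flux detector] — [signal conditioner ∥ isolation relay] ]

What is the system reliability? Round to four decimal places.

0.7238

Parallel (power-range monitor and neutron-flux detector): 1 − (1 − 0.740000)(1 − 0.730000) = 0.929800
Parallel (signal conditioner and isolation relay): 1 − (1 − 0.900000)(1 − 0.980000) = 0.998000
Series (coincidence logic module, [0.929800], and [0.998000]): 0.780000 × 0.929800 × 0.998000 = 0.7238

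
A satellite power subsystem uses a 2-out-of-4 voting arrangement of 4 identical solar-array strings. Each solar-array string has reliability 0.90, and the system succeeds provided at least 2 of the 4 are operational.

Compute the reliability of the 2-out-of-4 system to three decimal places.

R = Σ_{i=2}^{4} C(4,i) p^i (1−p)^{4−i} with p = 0.90
C(4,2)·0.90^2·0.10^2 = 0.04860
C(4,3)·0.90^3·0.10^1 = 0.29160
C(4,4)·0.90^4·0.10^0 = 0.65610
Sum = 0.996

0.996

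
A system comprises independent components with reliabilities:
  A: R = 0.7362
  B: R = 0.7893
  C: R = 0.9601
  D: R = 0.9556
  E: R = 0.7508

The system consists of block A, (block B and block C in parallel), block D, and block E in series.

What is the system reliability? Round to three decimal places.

Parallel (B and C): 1 − (1 − 0.78930)(1 − 0.96010) = 0.99159
Series (A, [0.99159], D, and E): 0.73620 × 0.99159 × 0.95560 × 0.75080 = 0.524

0.524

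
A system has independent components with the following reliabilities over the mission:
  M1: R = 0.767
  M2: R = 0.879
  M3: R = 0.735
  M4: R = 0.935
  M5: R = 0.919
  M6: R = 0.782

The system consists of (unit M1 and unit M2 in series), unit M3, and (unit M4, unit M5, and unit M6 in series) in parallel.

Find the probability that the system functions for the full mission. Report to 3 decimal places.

Series (M1 and M2): 0.76700 × 0.87900 = 0.67419
Series (M4, M5, and M6): 0.93500 × 0.91900 × 0.78200 = 0.67195
Parallel ([0.67419], M3, and [0.67195]): 1 − (1 − 0.67419)(1 − 0.73500)(1 − 0.67195) = 0.972

0.972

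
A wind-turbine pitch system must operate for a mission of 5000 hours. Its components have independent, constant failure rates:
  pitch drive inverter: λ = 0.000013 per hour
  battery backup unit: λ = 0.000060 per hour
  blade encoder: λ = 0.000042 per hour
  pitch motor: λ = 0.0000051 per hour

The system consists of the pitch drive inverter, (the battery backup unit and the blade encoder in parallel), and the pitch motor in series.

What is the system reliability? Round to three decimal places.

R(pitch drive inverter) = exp(−0.000013 × 5000) = 0.93707
R(battery backup unit) = exp(−0.000060 × 5000) = 0.74082
R(blade encoder) = exp(−0.000042 × 5000) = 0.81058
R(pitch motor) = exp(−0.0000051 × 5000) = 0.97482
Parallel (battery backup unit and blade encoder): 1 − (1 − 0.74082)(1 − 0.81058) = 0.95091
Series (pitch drive inverter, [0.95091], and pitch motor): 0.93707 × 0.95091 × 0.97482 = 0.869

0.869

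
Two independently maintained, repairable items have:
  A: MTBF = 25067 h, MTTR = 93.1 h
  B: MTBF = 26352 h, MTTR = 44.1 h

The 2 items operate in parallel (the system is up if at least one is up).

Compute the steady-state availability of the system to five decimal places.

0.99999

A(A) = MTBF/(MTBF+MTTR) = 25067/(25067+93.1) = 0.996300
A(B) = MTBF/(MTBF+MTTR) = 26352/(26352+44.1) = 0.998329
Parallel availability: 1 − (1 − 0.996300)(1 − 0.998329) = 0.99999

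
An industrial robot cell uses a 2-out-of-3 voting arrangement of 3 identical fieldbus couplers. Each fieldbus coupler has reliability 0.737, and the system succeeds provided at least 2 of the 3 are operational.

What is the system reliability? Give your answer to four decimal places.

R = Σ_{i=2}^{3} C(3,i) p^i (1−p)^{3−i} with p = 0.737
C(3,2)·0.737^2·0.263^1 = 0.428560
C(3,3)·0.737^3·0.263^0 = 0.400316
Sum = 0.8289

0.8289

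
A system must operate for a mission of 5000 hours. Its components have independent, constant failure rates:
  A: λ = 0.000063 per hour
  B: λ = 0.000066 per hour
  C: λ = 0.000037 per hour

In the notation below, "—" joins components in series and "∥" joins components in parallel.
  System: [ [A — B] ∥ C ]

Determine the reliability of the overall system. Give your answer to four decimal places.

R(A) = exp(−0.000063 × 5000) = 0.729789
R(B) = exp(−0.000066 × 5000) = 0.718924
R(C) = exp(−0.000037 × 5000) = 0.831104
Series (A and B): 0.729789 × 0.718924 = 0.524663
Parallel ([0.524663] and C): 1 − (1 − 0.524663)(1 − 0.831104) = 0.9197

0.9197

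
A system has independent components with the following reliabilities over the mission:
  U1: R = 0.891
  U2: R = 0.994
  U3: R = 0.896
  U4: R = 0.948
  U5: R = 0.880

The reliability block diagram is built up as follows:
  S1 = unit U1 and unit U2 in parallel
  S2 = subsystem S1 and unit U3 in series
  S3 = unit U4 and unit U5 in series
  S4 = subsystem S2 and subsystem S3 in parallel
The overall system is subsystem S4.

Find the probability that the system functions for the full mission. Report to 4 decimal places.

0.9827

Parallel (U1 and U2): 1 − (1 − 0.891000)(1 − 0.994000) = 0.999346
Series ([0.999346] and U3): 0.999346 × 0.896000 = 0.895414
Series (U4 and U5): 0.948000 × 0.880000 = 0.834240
Parallel ([0.895414] and [0.834240]): 1 − (1 − 0.895414)(1 − 0.834240) = 0.9827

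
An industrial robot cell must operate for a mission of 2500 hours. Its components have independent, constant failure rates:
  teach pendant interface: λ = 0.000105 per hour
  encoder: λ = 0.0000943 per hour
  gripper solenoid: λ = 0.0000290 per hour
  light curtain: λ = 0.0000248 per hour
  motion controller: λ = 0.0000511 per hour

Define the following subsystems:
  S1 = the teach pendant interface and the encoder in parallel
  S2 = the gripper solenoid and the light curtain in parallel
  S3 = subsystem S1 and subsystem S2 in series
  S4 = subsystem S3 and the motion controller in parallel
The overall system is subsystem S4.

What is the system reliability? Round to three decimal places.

R(teach pendant interface) = exp(−0.000105 × 2500) = 0.76913
R(encoder) = exp(−0.0000943 × 2500) = 0.78998
R(gripper solenoid) = exp(−0.0000290 × 2500) = 0.93007
R(light curtain) = exp(−0.0000248 × 2500) = 0.93988
R(motion controller) = exp(−0.0000511 × 2500) = 0.88007
Parallel (teach pendant interface and encoder): 1 − (1 − 0.76913)(1 − 0.78998) = 0.95151
Parallel (gripper solenoid and light curtain): 1 − (1 − 0.93007)(1 − 0.93988) = 0.99580
Series ([0.95151] and [0.99580]): 0.95151 × 0.99580 = 0.94751
Parallel ([0.94751] and motion controller): 1 − (1 − 0.94751)(1 − 0.88007) = 0.994

0.994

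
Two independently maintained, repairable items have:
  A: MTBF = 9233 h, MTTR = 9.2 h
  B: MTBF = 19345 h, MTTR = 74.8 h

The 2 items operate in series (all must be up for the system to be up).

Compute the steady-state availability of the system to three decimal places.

A(A) = MTBF/(MTBF+MTTR) = 9233/(9233+9.2) = 0.999005
A(B) = MTBF/(MTBF+MTTR) = 19345/(19345+74.8) = 0.996148
Series availability: 0.999005 × 0.996148 = 0.995

0.995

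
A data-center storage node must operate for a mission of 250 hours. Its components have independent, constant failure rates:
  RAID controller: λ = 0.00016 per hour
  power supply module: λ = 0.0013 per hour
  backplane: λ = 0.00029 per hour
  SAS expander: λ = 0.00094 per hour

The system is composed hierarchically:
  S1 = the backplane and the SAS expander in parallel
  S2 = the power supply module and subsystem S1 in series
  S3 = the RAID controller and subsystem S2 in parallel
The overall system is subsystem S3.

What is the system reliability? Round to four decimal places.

R(RAID controller) = exp(−0.00016 × 250) = 0.960789
R(power supply module) = exp(−0.0013 × 250) = 0.722527
R(backplane) = exp(−0.00029 × 250) = 0.930066
R(SAS expander) = exp(−0.00094 × 250) = 0.790571
Parallel (backplane and SAS expander): 1 − (1 − 0.930066)(1 − 0.790571) = 0.985354
Series (power supply module and [0.985354]): 0.722527 × 0.985354 = 0.711945
Parallel (RAID controller and [0.711945]): 1 − (1 − 0.960789)(1 − 0.711945) = 0.9887

0.9887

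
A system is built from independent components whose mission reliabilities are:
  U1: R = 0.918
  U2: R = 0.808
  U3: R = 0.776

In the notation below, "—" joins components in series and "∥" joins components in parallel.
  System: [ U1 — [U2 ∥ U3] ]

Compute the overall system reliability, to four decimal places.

Parallel (U2 and U3): 1 − (1 − 0.808000)(1 − 0.776000) = 0.956992
Series (U1 and [0.956992]): 0.918000 × 0.956992 = 0.8785

0.8785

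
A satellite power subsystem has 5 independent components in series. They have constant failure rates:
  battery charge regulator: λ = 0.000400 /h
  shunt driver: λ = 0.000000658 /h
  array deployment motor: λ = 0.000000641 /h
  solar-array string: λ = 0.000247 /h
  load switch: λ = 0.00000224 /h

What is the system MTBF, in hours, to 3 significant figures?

1540

Series of exponential components: λ_sys = Σ λ_i
λ_sys = 0.000400 + 0.000000658 + 0.000000641 + 0.000247 + 0.00000224 = 6.5054e-04 /h
MTBF = 1 / λ_sys = 1540 h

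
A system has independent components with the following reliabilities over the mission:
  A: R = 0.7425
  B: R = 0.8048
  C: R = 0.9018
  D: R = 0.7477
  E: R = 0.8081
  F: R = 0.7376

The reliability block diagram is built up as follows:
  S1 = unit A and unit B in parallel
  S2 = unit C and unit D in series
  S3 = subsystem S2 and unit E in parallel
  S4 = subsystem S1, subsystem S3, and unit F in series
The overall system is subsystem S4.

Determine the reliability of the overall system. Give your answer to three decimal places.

Parallel (A and B): 1 − (1 − 0.74250)(1 − 0.80480) = 0.94974
Series (C and D): 0.90180 × 0.74770 = 0.67428
Parallel ([0.67428] and E): 1 − (1 − 0.67428)(1 − 0.80810) = 0.93749
Series ([0.94974], [0.93749], and F): 0.94974 × 0.93749 × 0.73760 = 0.657

0.657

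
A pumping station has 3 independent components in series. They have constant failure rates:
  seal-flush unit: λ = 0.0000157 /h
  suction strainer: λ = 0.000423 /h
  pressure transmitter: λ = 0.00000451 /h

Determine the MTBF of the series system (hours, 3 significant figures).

Series of exponential components: λ_sys = Σ λ_i
λ_sys = 0.0000157 + 0.000423 + 0.00000451 = 4.4321e-04 /h
MTBF = 1 / λ_sys = 2260 h

2260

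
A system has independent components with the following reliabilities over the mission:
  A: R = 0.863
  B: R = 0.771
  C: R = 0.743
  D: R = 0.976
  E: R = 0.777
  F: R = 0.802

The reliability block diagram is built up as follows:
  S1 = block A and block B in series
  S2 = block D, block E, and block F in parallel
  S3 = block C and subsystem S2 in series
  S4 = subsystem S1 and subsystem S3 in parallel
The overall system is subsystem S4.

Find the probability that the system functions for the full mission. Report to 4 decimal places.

Series (A and B): 0.863000 × 0.771000 = 0.665373
Parallel (D, E, and F): 1 − (1 − 0.976000)(1 − 0.777000)(1 − 0.802000) = 0.998940
Series (C and [0.998940]): 0.743000 × 0.998940 = 0.742212
Parallel ([0.665373] and [0.742212]): 1 − (1 − 0.665373)(1 − 0.742212) = 0.9137

0.9137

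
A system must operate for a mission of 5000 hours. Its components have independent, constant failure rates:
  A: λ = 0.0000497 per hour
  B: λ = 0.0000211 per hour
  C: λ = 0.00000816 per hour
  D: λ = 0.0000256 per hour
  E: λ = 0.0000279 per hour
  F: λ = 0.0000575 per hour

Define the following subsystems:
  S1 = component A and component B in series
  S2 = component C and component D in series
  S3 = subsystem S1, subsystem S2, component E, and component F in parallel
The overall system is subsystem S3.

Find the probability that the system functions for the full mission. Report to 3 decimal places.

R(A) = exp(−0.0000497 × 5000) = 0.77997
R(B) = exp(−0.0000211 × 5000) = 0.89987
R(C) = exp(−0.00000816 × 5000) = 0.96002
R(D) = exp(−0.0000256 × 5000) = 0.87985
R(E) = exp(−0.0000279 × 5000) = 0.86979
R(F) = exp(−0.0000575 × 5000) = 0.75014
Series (A and B): 0.77997 × 0.89987 = 0.70187
Series (C and D): 0.96002 × 0.87985 = 0.84467
Parallel ([0.70187], [0.84467], E, and F): 1 − (1 − 0.70187)(1 − 0.84467)(1 − 0.86979)(1 − 0.75014) = 0.998

0.998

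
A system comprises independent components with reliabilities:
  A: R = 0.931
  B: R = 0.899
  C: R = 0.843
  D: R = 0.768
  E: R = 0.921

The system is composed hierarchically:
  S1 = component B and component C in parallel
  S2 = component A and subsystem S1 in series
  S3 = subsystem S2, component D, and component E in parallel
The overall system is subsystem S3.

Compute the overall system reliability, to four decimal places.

0.9985

Parallel (B and C): 1 − (1 − 0.899000)(1 − 0.843000) = 0.984143
Series (A and [0.984143]): 0.931000 × 0.984143 = 0.916237
Parallel ([0.916237], D, and E): 1 − (1 − 0.916237)(1 − 0.768000)(1 − 0.921000) = 0.9985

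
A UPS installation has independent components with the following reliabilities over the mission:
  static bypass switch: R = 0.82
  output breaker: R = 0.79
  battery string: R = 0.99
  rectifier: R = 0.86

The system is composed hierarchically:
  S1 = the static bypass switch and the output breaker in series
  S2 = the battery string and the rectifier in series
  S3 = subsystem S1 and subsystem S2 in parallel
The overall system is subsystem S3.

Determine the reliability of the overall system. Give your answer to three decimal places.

0.948

Series (static bypass switch and output breaker): 0.82000 × 0.79000 = 0.64780
Series (battery string and rectifier): 0.99000 × 0.86000 = 0.85140
Parallel ([0.64780] and [0.85140]): 1 − (1 − 0.64780)(1 − 0.85140) = 0.948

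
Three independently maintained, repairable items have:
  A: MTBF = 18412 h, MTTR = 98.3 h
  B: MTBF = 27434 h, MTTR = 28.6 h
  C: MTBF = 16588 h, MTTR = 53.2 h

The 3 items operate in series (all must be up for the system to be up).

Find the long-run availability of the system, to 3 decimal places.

A(A) = MTBF/(MTBF+MTTR) = 18412/(18412+98.3) = 0.994689
A(B) = MTBF/(MTBF+MTTR) = 27434/(27434+28.6) = 0.998959
A(C) = MTBF/(MTBF+MTTR) = 16588/(16588+53.2) = 0.996803
Series availability: 0.994689 × 0.998959 × 0.996803 = 0.990

0.990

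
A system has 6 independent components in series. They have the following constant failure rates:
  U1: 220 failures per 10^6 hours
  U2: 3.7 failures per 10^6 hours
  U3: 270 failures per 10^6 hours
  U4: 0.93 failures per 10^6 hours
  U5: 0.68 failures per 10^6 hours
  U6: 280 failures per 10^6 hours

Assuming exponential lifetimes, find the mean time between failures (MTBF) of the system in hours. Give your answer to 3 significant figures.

1290

Series of exponential components: λ_sys = Σ λ_i
λ_sys = 0.00022 + 0.0000037 + 0.00027 + 0.00000093 + 0.00000068 + 0.00028 = 7.7531e-04 /h
MTBF = 1 / λ_sys = 1290 h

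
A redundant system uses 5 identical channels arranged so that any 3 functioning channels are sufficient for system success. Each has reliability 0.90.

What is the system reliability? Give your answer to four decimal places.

0.9914

R = Σ_{i=3}^{5} C(5,i) p^i (1−p)^{5−i} with p = 0.90
C(5,3)·0.90^3·0.10^2 = 0.072900
C(5,4)·0.90^4·0.10^1 = 0.328050
C(5,5)·0.90^5·0.10^0 = 0.590490
Sum = 0.9914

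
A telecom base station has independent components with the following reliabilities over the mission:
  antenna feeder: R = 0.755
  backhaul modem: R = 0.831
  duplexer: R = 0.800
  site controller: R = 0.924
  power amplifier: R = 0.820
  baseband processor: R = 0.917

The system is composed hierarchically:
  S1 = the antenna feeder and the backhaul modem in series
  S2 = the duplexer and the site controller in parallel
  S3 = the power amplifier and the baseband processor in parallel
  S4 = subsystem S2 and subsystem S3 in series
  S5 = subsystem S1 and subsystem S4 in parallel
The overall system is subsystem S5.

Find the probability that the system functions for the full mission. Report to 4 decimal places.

Series (antenna feeder and backhaul modem): 0.755000 × 0.831000 = 0.627405
Parallel (duplexer and site controller): 1 − (1 − 0.800000)(1 − 0.924000) = 0.984800
Parallel (power amplifier and baseband processor): 1 − (1 − 0.820000)(1 − 0.917000) = 0.985060
Series ([0.984800] and [0.985060]): 0.984800 × 0.985060 = 0.970087
Parallel ([0.627405] and [0.970087]): 1 − (1 − 0.627405)(1 − 0.970087) = 0.9889

0.9889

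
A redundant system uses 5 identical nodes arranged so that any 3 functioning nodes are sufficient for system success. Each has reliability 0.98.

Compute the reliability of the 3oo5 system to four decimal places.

0.9999

R = Σ_{i=3}^{5} C(5,i) p^i (1−p)^{5−i} with p = 0.98
C(5,3)·0.98^3·0.02^2 = 0.003765
C(5,4)·0.98^4·0.02^1 = 0.092237
C(5,5)·0.98^5·0.02^0 = 0.903921
Sum = 0.9999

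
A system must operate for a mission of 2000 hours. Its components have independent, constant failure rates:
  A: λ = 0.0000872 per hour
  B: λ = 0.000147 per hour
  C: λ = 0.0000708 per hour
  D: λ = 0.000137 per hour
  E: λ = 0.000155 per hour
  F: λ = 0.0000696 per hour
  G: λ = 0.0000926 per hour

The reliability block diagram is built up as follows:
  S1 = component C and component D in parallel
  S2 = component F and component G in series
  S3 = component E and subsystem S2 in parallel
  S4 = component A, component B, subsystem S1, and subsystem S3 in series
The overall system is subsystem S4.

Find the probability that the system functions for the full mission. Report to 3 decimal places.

R(A) = exp(−0.0000872 × 2000) = 0.83996
R(B) = exp(−0.000147 × 2000) = 0.74528
R(C) = exp(−0.0000708 × 2000) = 0.86797
R(D) = exp(−0.000137 × 2000) = 0.76033
R(E) = exp(−0.000155 × 2000) = 0.73345
R(F) = exp(−0.0000696 × 2000) = 0.87005
R(G) = exp(−0.0000926 × 2000) = 0.83094
Parallel (C and D): 1 − (1 − 0.86797)(1 − 0.76033) = 0.96836
Series (F and G): 0.87005 × 0.83094 = 0.72296
Parallel (E and [0.72296]): 1 − (1 − 0.73345)(1 − 0.72296) = 0.92615
Series (A, B, [0.96836], and [0.92615]): 0.83996 × 0.74528 × 0.96836 × 0.92615 = 0.561

0.561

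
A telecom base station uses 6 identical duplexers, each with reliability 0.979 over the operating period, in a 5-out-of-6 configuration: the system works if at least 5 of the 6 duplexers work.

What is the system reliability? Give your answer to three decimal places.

R = Σ_{i=5}^{6} C(6,i) p^i (1−p)^{6−i} with p = 0.979
C(6,5)·0.979^5·0.021^1 = 0.11331
C(6,6)·0.979^6·0.021^0 = 0.88043
Sum = 0.994

0.994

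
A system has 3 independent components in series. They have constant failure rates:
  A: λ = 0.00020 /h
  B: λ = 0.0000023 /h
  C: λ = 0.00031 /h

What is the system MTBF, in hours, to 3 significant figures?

Series of exponential components: λ_sys = Σ λ_i
λ_sys = 0.00020 + 0.0000023 + 0.00031 = 5.1230e-04 /h
MTBF = 1 / λ_sys = 1950 h

1950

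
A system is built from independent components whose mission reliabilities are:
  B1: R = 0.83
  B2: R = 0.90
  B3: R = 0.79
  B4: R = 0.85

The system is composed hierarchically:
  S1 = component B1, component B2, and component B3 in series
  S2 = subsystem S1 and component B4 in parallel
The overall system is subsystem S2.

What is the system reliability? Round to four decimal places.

Series (B1, B2, and B3): 0.830000 × 0.900000 × 0.790000 = 0.590130
Parallel ([0.590130] and B4): 1 − (1 − 0.590130)(1 − 0.850000) = 0.9385

0.9385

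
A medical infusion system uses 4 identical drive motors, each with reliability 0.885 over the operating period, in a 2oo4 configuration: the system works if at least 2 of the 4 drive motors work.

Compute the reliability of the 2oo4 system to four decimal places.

R = Σ_{i=2}^{4} C(4,i) p^i (1−p)^{4−i} with p = 0.885
C(4,2)·0.885^2·0.115^2 = 0.062149
C(4,3)·0.885^3·0.115^1 = 0.318851
C(4,4)·0.885^4·0.115^0 = 0.613441
Sum = 0.9944

0.9944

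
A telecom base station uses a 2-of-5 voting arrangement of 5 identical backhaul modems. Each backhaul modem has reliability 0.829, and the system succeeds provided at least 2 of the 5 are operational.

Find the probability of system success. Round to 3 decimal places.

0.996

R = Σ_{i=2}^{5} C(5,i) p^i (1−p)^{5−i} with p = 0.829
C(5,2)·0.829^2·0.171^3 = 0.03436
C(5,3)·0.829^3·0.171^2 = 0.16659
C(5,4)·0.829^4·0.171^1 = 0.40382
C(5,5)·0.829^5·0.171^0 = 0.39154
Sum = 0.996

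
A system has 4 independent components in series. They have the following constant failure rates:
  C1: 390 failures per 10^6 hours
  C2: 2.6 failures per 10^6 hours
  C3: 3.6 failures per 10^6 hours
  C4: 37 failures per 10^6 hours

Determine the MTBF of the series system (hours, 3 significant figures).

Series of exponential components: λ_sys = Σ λ_i
λ_sys = 0.00039 + 0.0000026 + 0.0000036 + 0.000037 = 4.3320e-04 /h
MTBF = 1 / λ_sys = 2310 h

2310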